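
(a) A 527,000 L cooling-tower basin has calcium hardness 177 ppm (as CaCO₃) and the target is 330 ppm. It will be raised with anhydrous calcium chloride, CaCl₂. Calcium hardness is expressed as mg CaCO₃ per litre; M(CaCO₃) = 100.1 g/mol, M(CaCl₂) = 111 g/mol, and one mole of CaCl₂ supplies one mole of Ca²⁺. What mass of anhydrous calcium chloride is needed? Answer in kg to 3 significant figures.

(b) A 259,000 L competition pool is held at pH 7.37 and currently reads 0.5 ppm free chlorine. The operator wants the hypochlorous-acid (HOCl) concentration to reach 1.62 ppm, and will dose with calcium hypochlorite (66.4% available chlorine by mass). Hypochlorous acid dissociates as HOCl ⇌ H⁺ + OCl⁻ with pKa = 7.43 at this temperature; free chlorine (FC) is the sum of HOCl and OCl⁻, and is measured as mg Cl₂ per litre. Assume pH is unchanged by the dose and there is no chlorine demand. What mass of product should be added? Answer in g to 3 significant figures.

(a) Hardness to add: (330 − 177) = 153 mg/L as CaCO₃ × 527,000 L = 80,630 g as CaCO₃.
(a) Moles of Ca²⁺ (1 mol Ca²⁺ ≡ 1 mol CaCO₃): 80,630 / 100.1 g/mol = 805.5 mol.
(a) Mass of CaCl₂: 805.5 × 111 = 89,410 g.

(b) [OCl⁻]/[HOCl] = 10^(pH − pKa) = 10^(7.37 − 7.43) = 0.871; fraction as HOCl = 1/(1 + 0.871) = 0.5345.
(b) Free chlorine required for 1.62 ppm HOCl: 1.62 / 0.5345 = 3.031 ppm.
(b) FC to add: 3.031 − 0.5 = 2.531 mg/L as Cl₂.
(b) Cl₂ equivalent: 2.531 mg/L × 259,000 L = 655.5 g.
(b) Product at 66.4% available Cl: 655.5 / 0.664 = 987.2 g.

(a) 89.4 kg; (b) 987 g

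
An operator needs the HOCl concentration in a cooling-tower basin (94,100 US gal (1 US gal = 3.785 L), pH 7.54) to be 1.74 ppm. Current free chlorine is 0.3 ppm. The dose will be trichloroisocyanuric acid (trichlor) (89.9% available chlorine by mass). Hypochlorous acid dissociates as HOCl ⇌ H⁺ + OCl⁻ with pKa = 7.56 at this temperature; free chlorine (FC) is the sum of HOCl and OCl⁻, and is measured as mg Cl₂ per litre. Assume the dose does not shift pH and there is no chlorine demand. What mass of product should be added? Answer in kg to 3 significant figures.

Volume: 94,100 US gal × 3.785 L/gal = 356,168 L.
[OCl⁻]/[HOCl] = 10^(pH − pKa) = 10^(7.54 − 7.56) = 0.955; fraction as HOCl = 1/(1 + 0.955) = 0.5115.
Free chlorine required for 1.74 ppm HOCl: 1.74 / 0.5115 = 3.402 ppm.
FC to add: 3.402 − 0.3 = 3.102 mg/L as Cl₂.
Cl₂ equivalent: 3.102 mg/L × 356,168 L = 1105 g.
Product at 89.9% available Cl: 1105 / 0.899 = 1229 g.

1.23 kg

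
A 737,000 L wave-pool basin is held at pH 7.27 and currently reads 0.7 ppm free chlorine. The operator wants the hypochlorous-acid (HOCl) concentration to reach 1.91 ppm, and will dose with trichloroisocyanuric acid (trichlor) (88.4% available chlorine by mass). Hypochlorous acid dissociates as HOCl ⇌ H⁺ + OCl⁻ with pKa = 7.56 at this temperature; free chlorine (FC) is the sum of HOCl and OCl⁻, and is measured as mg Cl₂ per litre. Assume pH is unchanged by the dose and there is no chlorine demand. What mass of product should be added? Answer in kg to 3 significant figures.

1.83 kg

[OCl⁻]/[HOCl] = 10^(pH − pKa) = 10^(7.27 − 7.56) = 0.5129; fraction as HOCl = 1/(1 + 0.5129) = 0.661.
Free chlorine required for 1.91 ppm HOCl: 1.91 / 0.661 = 2.89 ppm.
FC to add: 2.89 − 0.7 = 2.19 mg/L as Cl₂.
Cl₂ equivalent: 2.19 mg/L × 737,000 L = 1614 g.
Product at 88.4% available Cl: 1614 / 0.884 = 1825 g.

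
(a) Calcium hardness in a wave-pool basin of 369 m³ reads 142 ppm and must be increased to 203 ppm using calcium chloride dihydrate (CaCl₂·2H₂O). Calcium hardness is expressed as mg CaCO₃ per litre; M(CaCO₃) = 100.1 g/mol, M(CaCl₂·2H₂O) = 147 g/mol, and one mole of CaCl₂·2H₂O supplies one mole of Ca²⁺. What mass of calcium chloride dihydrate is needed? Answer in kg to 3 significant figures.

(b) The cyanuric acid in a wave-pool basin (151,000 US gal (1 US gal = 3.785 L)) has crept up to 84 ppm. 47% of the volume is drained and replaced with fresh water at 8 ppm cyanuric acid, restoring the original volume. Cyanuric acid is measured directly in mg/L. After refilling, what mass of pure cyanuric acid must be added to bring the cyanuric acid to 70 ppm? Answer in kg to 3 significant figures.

(a) 33.1 kg; (b) 12.4 kg

(a) Volume: 369 m³ = 369,000 L.
(a) Hardness to add: (203 − 142) = 61 mg/L as CaCO₃ × 369,000 L = 22,510 g as CaCO₃.
(a) Moles of Ca²⁺ (1 mol Ca²⁺ ≡ 1 mol CaCO₃): 22,510 / 100.1 g/mol = 224.9 mol.
(a) Mass of CaCl₂·2H₂O: 224.9 × 147 = 33,060 g.

(b) Volume: 151,000 US gal × 3.785 L/gal = 571,535 L.
(b) After draining 47% and refilling: 84 × 0.53 + 8 × 0.47 = 48.28 ppm.
(b) Deficit to target: 70 − 48.28 = 21.72 mg/L.
(b) Mass: 21.72 mg/L × 571,535 L = 12,410 g cyanuric acid.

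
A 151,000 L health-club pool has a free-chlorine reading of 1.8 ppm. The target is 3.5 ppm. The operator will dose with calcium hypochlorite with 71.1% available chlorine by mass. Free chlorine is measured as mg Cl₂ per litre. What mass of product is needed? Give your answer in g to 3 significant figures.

Chlorine deficit: 3.5 − 1.8 = 1.7 ppm = 1.7 mg/L as Cl₂.
Cl₂ equivalent needed: 1.7 mg/L × 151,000 L = 256,700 mg = 256.7 g.
Product at 71.1% available chlorine: 256.7 / 0.711 = 361 g.

361 g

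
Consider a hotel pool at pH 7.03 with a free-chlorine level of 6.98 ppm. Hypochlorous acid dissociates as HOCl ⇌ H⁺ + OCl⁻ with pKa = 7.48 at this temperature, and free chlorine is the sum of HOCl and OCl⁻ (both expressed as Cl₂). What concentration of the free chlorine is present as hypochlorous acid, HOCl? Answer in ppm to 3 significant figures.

[OCl⁻]/[HOCl] = 10^(pH − pKa) = 10^(7.03 − 7.48) = 10^-0.45 = 0.3548.
Fraction as HOCl = 1 / (1 + 0.3548) = 0.7381.
HOCl = 0.7381 × 6.98 ppm = 5.152 ppm.

5.15 ppm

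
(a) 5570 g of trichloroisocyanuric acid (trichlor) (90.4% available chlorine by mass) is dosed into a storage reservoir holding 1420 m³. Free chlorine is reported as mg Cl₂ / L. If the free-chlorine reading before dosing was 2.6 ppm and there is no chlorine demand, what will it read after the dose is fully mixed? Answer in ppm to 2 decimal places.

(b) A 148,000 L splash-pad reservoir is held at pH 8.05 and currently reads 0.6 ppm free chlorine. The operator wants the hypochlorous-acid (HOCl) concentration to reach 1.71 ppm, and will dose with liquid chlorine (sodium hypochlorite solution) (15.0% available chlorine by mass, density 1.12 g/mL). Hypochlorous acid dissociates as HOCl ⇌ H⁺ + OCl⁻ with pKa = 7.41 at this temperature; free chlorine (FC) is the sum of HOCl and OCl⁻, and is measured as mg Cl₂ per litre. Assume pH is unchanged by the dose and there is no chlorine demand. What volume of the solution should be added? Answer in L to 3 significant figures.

(a) Volume: 1420 m³ = 1,420,000 L.
(a) Available chlorine delivered: 5570 g × 0.904 = 5035 g as Cl₂.
(a) Concentration rise: 5035 g / 1,420,000 L = 3.546 mg/L = 3.55 ppm.
(a) Final FC: 2.6 + 3.55 = 6.15 ppm.

(b) [OCl⁻]/[HOCl] = 10^(pH − pKa) = 10^(8.05 − 7.41) = 4.365; fraction as HOCl = 1/(1 + 4.365) = 0.1864.
(b) Free chlorine required for 1.71 ppm HOCl: 1.71 / 0.1864 = 9.174 ppm.
(b) FC to add: 9.174 − 0.6 = 8.574 mg/L as Cl₂.
(b) Cl₂ equivalent: 8.574 mg/L × 148,000 L = 1269 g.
(b) Product at 15.0% available Cl: 1269 / 0.15 = 8460 g.
(b) Volume: 8460 g ÷ 1.12 g/mL = 7554 mL.

(a) 6.15 ppm; (b) 7.55 L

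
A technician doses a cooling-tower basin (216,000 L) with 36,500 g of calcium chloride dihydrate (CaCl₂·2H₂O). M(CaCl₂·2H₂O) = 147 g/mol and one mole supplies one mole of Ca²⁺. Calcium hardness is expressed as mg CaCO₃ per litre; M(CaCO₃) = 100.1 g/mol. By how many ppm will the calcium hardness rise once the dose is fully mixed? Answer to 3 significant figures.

115 ppm

Moles of Ca²⁺: 36,500 g ÷ 147 g/mol = 248.3 mol.
As CaCO₃: 248.3 mol × 100.1 g/mol = 24,850 g.
Rise: 24,850 g / 216,000 L × 1000 = 115.1 mg/L.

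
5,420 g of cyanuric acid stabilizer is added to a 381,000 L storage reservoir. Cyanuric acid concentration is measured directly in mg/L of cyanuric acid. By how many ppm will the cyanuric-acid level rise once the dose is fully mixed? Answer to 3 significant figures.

Rise: 5,420 g / 381,000 L × 1000 = 14.23 mg/L.

14.2 ppm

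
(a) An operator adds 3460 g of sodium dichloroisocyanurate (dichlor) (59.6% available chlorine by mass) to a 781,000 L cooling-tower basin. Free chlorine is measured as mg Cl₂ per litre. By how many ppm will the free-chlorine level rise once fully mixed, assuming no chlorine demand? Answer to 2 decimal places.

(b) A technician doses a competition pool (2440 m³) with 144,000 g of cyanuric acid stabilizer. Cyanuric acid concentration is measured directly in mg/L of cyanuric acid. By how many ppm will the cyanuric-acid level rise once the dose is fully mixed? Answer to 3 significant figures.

(a) Available chlorine delivered: 3460 g × 0.596 = 2062 g as Cl₂.
(a) Concentration rise: 2062 g / 781,000 L = 2.64 mg/L = 2.64 ppm.

(b) Volume: 2440 m³ = 2,440,000 L.
(b) Rise: 144,000 g / 2,440,000 L × 1000 = 59.02 mg/L.

(a) 2.64 ppm; (b) 59.0 ppm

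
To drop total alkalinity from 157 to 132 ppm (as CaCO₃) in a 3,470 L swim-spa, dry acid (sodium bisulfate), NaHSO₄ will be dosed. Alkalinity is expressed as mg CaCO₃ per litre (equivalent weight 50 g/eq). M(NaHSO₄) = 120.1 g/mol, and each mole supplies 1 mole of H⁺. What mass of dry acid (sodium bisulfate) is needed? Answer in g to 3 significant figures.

Alkalinity to neutralize: (157 − 132) = 25 mg/L as CaCO₃ × 3,470 L = 86.75 g as CaCO₃.
Equivalents of H⁺ required: 86.75 ÷ 50 g/eq = 1.735 eq = 1.735 mol NaHSO₄.
Mass of NaHSO₄: 1.735 × 120.1 = 208.4 g.

208 g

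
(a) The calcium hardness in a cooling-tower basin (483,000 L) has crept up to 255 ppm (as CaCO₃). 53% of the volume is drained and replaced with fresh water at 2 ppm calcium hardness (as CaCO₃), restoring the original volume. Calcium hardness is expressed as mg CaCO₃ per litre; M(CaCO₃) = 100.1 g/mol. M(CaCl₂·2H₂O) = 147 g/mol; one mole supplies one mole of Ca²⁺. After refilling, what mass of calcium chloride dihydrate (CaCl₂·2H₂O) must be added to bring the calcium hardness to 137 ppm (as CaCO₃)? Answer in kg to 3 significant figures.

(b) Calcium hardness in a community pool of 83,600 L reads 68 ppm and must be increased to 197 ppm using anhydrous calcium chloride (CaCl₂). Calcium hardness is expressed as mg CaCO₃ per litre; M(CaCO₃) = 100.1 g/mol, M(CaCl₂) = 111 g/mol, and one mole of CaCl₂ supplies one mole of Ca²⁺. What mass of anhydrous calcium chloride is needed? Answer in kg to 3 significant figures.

(a) 11.4 kg; (b) 12.0 kg

(a) After draining 53% and refilling: 255 × 0.47 + 2 × 0.53 = 120.91 ppm.
(a) Deficit to target: 137 − 120.91 = 16.09 mg/L.
(a) As CaCO₃: 16.09 mg/L × 483,000 L = 7771 g; ÷ 100.1 = 77.64 mol Ca²⁺.
(a) Mass: 77.64 × 147 = 11,410 g.

(b) Hardness to add: (197 − 68) = 129 mg/L as CaCO₃ × 83,600 L = 10,780 g as CaCO₃.
(b) Moles of Ca²⁺ (1 mol Ca²⁺ ≡ 1 mol CaCO₃): 10,780 / 100.1 g/mol = 107.7 mol.
(b) Mass of CaCl₂: 107.7 × 111 = 11,960 g.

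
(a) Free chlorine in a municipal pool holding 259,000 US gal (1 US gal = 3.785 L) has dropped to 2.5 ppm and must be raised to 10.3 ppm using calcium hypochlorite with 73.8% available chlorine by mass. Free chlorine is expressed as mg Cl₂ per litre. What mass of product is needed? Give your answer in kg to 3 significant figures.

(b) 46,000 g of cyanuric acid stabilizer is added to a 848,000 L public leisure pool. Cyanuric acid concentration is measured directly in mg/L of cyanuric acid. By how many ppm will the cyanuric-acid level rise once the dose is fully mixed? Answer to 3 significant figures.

(a) Volume: 259,000 US gal × 3.785 L/gal = 980,315 L.
(a) Chlorine deficit: 10.3 − 2.5 = 7.8 ppm = 7.8 mg/L as Cl₂.
(a) Cl₂ equivalent needed: 7.8 mg/L × 980,315 L = 7,646,000 mg = 7646 g.
(a) Product at 73.8% available chlorine: 7646 / 0.738 = 10,360 g.

(b) Rise: 46,000 g / 848,000 L × 1000 = 54.25 mg/L.

(a) 10.4 kg; (b) 54.2 ppm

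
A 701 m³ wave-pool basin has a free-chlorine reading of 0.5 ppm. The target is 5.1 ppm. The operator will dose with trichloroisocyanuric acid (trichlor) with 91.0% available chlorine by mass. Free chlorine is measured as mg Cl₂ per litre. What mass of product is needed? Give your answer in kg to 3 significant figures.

3.54 kg

Volume: 701 m³ = 701,000 L.
Chlorine deficit: 5.1 − 0.5 = 4.6 ppm = 4.6 mg/L as Cl₂.
Cl₂ equivalent needed: 4.6 mg/L × 701,000 L = 3,225,000 mg = 3225 g.
Product at 91.0% available chlorine: 3225 / 0.91 = 3544 g.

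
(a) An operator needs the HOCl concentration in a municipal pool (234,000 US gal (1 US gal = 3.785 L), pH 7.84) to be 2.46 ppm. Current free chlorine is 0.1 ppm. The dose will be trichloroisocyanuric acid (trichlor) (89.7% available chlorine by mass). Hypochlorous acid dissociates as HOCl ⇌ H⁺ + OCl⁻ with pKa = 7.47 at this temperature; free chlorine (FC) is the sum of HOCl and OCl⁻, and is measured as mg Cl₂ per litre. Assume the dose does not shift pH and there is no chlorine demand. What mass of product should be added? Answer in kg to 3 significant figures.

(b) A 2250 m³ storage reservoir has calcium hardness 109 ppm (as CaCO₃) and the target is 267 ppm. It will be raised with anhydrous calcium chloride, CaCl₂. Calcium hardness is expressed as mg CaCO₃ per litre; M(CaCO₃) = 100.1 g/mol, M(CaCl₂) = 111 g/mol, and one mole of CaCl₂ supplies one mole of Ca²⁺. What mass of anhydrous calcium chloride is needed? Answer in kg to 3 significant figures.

(a) 8.02 kg; (b) 394 kg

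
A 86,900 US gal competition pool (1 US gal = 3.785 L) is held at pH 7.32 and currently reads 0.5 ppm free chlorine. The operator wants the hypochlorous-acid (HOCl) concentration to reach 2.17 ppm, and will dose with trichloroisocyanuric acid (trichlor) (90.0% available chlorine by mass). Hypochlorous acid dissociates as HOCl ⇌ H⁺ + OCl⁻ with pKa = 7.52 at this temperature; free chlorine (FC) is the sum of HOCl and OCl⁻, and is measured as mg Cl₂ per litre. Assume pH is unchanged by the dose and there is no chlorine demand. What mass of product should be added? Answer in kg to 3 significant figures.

1.11 kg

Volume: 86,900 US gal × 3.785 L/gal = 328,916 L.
[OCl⁻]/[HOCl] = 10^(pH − pKa) = 10^(7.32 − 7.52) = 0.631; fraction as HOCl = 1/(1 + 0.631) = 0.6131.
Free chlorine required for 2.17 ppm HOCl: 2.17 / 0.6131 = 3.539 ppm.
FC to add: 3.539 − 0.5 = 3.039 mg/L as Cl₂.
Cl₂ equivalent: 3.039 mg/L × 328,916 L = 999.6 g.
Product at 90.0% available Cl: 999.6 / 0.9 = 1111 g.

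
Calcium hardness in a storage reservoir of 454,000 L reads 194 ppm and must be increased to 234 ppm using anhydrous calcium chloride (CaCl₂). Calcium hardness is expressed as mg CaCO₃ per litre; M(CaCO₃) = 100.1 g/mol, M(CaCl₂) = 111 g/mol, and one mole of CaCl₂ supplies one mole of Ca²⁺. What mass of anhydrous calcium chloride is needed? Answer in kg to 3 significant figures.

20.1 kg

Hardness to add: (234 − 194) = 40 mg/L as CaCO₃ × 454,000 L = 18,160 g as CaCO₃.
Moles of Ca²⁺ (1 mol Ca²⁺ ≡ 1 mol CaCO₃): 18,160 / 100.1 g/mol = 181.4 mol.
Mass of CaCl₂: 181.4 × 111 = 20,140 g.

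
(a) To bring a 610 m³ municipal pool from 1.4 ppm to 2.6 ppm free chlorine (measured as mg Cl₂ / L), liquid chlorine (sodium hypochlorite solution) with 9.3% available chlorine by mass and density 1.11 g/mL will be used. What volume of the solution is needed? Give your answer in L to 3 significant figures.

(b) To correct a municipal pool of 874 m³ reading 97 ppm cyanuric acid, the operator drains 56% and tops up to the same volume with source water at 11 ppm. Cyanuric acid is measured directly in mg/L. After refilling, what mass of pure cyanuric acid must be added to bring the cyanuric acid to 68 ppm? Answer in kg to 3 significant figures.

(a) 7.09 L; (b) 16.7 kg

(a) Volume: 610 m³ = 610,000 L.
(a) Chlorine deficit: 2.6 − 1.4 = 1.2 ppm = 1.2 mg/L as Cl₂.
(a) Cl₂ equivalent needed: 1.2 mg/L × 610,000 L = 732,000 mg = 732 g.
(a) Product at 9.3% available chlorine: 732 / 0.093 = 7871 g.
(a) Volume at density 1.11 g/mL: 7871 g ÷ 1.11 g/mL = 7091 mL.

(b) Volume: 874 m³ = 874,000 L.
(b) After draining 56% and refilling: 97 × 0.44 + 11 × 0.56 = 48.84 ppm.
(b) Deficit to target: 68 − 48.84 = 19.16 mg/L.
(b) Mass: 19.16 mg/L × 874,000 L = 16,750 g cyanuric acid.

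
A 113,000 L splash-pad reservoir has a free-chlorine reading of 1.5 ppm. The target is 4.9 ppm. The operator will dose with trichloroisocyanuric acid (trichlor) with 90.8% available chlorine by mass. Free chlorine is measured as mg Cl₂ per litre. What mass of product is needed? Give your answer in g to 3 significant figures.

423 g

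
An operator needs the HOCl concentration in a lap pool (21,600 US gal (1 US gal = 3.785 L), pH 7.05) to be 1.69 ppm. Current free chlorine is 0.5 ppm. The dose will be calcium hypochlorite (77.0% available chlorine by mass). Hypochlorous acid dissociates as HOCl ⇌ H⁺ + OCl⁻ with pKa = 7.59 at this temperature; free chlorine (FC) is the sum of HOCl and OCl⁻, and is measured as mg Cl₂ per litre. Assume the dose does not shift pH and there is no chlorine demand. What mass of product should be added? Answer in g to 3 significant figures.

178 g

Volume: 21,600 US gal × 3.785 L/gal = 81,756 L.
[OCl⁻]/[HOCl] = 10^(pH − pKa) = 10^(7.05 − 7.59) = 0.2884; fraction as HOCl = 1/(1 + 0.2884) = 0.7762.
Free chlorine required for 1.69 ppm HOCl: 1.69 / 0.7762 = 2.177 ppm.
FC to add: 2.177 − 0.5 = 1.677 mg/L as Cl₂.
Cl₂ equivalent: 1.677 mg/L × 81,756 L = 137.1 g.
Product at 77.0% available Cl: 137.1 / 0.77 = 178.1 g.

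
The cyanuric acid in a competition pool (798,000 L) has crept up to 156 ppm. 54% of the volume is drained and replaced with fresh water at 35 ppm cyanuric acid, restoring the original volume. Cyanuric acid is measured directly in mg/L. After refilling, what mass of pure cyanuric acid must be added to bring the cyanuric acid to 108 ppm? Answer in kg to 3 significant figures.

After draining 54% and refilling: 156 × 0.46 + 35 × 0.54 = 90.66 ppm.
Deficit to target: 108 − 90.66 = 17.34 mg/L.
Mass: 17.34 mg/L × 798,000 L = 13,840 g cyanuric acid.

13.8 kg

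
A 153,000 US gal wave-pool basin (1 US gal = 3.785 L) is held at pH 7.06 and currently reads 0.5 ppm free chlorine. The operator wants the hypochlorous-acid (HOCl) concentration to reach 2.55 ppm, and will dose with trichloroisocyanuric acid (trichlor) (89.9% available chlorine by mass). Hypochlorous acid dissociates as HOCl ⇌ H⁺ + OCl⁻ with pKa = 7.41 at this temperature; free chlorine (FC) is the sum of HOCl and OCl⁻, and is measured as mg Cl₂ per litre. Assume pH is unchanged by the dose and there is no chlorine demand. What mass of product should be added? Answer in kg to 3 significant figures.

2.05 kg

Volume: 153,000 US gal × 3.785 L/gal = 579,105 L.
[OCl⁻]/[HOCl] = 10^(pH − pKa) = 10^(7.06 − 7.41) = 0.4467; fraction as HOCl = 1/(1 + 0.4467) = 0.6912.
Free chlorine required for 2.55 ppm HOCl: 2.55 / 0.6912 = 3.689 ppm.
FC to add: 3.689 − 0.5 = 3.189 mg/L as Cl₂.
Cl₂ equivalent: 3.189 mg/L × 579,105 L = 1847 g.
Product at 89.9% available Cl: 1847 / 0.899 = 2054 g.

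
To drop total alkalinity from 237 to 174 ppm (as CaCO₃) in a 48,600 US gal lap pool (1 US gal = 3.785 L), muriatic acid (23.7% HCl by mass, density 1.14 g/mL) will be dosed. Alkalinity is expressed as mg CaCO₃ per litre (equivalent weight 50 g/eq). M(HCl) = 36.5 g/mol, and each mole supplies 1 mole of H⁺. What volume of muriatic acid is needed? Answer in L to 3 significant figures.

31.3 L

Volume: 48,600 US gal × 3.785 L/gal = 183,951 L.
Alkalinity to neutralize: (237 − 174) = 63 mg/L as CaCO₃ × 183,951 L = 11,590 g as CaCO₃.
Equivalents of H⁺ required: 11,590 ÷ 50 g/eq = 231.8 eq = 231.8 mol HCl.
Mass of HCl: 231.8 × 36.5 = 8460 g.
Mass of 23.7% solution: 8460 / 0.237 = 35,700 g.
Volume: 35,700 g ÷ 1.14 g/mL = 31,310 mL.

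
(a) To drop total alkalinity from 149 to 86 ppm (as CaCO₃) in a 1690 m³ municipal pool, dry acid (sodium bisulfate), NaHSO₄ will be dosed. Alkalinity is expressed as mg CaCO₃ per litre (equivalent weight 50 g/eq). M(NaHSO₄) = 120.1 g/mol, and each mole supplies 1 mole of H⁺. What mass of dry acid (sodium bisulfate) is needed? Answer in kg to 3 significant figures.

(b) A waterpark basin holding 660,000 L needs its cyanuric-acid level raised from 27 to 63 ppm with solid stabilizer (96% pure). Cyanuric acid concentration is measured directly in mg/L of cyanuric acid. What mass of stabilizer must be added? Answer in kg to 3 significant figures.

(a) 256 kg; (b) 24.8 kg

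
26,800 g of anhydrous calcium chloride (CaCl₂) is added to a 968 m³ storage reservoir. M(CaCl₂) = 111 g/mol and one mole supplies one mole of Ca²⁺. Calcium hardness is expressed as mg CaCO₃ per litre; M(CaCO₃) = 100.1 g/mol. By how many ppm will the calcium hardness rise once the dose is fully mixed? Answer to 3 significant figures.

Volume: 968 m³ = 968,000 L.
Moles of Ca²⁺: 26,800 g ÷ 111 g/mol = 241.4 mol.
As CaCO₃: 241.4 mol × 100.1 g/mol = 24,170 g.
Rise: 24,170 g / 968,000 L × 1000 = 24.97 mg/L.

25.0 ppm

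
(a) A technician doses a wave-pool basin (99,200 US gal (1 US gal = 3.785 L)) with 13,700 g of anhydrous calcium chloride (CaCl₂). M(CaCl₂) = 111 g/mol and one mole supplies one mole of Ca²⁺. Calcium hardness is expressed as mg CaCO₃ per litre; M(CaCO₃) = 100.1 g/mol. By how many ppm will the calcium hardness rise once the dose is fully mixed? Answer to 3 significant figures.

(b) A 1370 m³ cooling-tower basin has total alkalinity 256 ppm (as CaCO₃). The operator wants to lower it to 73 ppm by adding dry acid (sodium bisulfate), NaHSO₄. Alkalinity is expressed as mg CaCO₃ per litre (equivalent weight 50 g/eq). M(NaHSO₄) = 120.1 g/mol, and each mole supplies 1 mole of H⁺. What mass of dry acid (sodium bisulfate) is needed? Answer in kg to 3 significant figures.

(a) Volume: 99,200 US gal × 3.785 L/gal = 375,472 L.
(a) Moles of Ca²⁺: 13,700 g ÷ 111 g/mol = 123.4 mol.
(a) As CaCO₃: 123.4 mol × 100.1 g/mol = 12,350 g.
(a) Rise: 12,350 g / 375,472 L × 1000 = 32.9 mg/L.

(b) Volume: 1370 m³ = 1,370,000 L.
(b) Alkalinity to neutralize: (256 − 73) = 183 mg/L as CaCO₃ × 1,370,000 L = 250,700 g as CaCO₃.
(b) Equivalents of H⁺ required: 250,700 ÷ 50 g/eq = 5014 eq = 5014 mol NaHSO₄.
(b) Mass of NaHSO₄: 5014 × 120.1 = 602,200 g.

(a) 32.9 ppm; (b) 602 kg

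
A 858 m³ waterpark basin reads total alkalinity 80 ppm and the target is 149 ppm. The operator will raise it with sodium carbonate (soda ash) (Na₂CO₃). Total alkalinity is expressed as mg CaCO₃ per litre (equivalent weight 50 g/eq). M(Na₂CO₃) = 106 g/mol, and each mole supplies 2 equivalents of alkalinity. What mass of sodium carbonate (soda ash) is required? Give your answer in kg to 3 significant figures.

Volume: 858 m³ = 858,000 L.
Alkalinity to add: (149 − 80) = 69 mg/L as CaCO₃ × 858,000 L = 59,200 g as CaCO₃.
Equivalents: 59,200 g ÷ 50 g/eq = 1184 eq.
Each mole of Na₂CO₃ supplies 2 eq, so 1184 / 2 = 592 mol.
Mass: 592 mol × 106 g/mol = 62,750 g.

62.8 kg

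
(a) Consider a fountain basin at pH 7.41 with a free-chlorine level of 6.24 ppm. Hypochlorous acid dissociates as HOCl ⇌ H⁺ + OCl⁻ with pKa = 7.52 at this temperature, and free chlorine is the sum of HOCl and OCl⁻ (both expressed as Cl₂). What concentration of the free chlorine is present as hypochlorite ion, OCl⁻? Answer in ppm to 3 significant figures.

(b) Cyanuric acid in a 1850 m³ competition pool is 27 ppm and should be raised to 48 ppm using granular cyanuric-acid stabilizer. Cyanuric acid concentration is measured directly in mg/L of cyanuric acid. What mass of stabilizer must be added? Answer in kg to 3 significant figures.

(a) 2.73 ppm; (b) 38.9 kg

(a) [OCl⁻]/[HOCl] = 10^(pH − pKa) = 10^(7.41 − 7.52) = 10^-0.11 = 0.7762.
(a) Fraction as HOCl = 1 / (1 + 0.7762) = 0.563.
(a) OCl⁻ = (1 − 0.563) × 6.24 ppm = 2.727 ppm.

(b) Volume: 1850 m³ = 1,850,000 L.
(b) CYA to add: (48 − 27) = 21 mg/L × 1,850,000 L = 38,850 g cyanuric acid.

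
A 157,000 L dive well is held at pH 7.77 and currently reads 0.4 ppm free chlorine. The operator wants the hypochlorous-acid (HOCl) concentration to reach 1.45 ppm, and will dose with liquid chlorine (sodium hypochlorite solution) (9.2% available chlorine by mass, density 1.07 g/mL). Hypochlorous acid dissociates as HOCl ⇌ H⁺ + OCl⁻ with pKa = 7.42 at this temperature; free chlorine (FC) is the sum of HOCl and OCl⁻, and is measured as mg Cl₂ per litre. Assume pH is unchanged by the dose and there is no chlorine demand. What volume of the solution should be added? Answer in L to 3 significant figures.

6.85 L

[OCl⁻]/[HOCl] = 10^(pH − pKa) = 10^(7.77 − 7.42) = 2.239; fraction as HOCl = 1/(1 + 2.239) = 0.3088.
Free chlorine required for 1.45 ppm HOCl: 1.45 / 0.3088 = 4.696 ppm.
FC to add: 4.696 − 0.4 = 4.296 mg/L as Cl₂.
Cl₂ equivalent: 4.296 mg/L × 157,000 L = 674.5 g.
Product at 9.2% available Cl: 674.5 / 0.092 = 7331 g.
Volume: 7331 g ÷ 1.07 g/mL = 6852 mL.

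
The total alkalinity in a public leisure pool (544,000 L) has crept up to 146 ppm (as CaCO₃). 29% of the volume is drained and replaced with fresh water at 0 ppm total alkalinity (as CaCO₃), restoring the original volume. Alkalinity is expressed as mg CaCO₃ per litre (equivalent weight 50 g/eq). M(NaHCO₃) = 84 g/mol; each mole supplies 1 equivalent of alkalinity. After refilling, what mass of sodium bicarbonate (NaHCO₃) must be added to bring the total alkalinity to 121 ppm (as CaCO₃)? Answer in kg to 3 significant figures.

After draining 29% and refilling: 146 × 0.71 + 0 × 0.29 = 103.66 ppm.
Deficit to target: 121 − 103.66 = 17.34 mg/L.
As CaCO₃: 17.34 mg/L × 544,000 L = 9433 g; ÷ 50 g/eq ÷ 1 = 188.7 mol NaHCO₃.
Mass: 188.7 × 84 = 15,850 g.

15.8 kg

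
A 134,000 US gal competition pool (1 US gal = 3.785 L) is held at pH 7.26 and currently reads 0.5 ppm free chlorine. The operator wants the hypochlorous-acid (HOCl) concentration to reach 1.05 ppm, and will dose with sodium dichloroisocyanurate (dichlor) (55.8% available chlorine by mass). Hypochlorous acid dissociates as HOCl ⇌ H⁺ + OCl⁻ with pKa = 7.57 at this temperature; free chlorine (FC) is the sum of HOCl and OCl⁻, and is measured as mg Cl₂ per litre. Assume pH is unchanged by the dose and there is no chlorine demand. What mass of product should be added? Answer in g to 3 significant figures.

Volume: 134,000 US gal × 3.785 L/gal = 507,190 L.
[OCl⁻]/[HOCl] = 10^(pH − pKa) = 10^(7.26 − 7.57) = 0.4898; fraction as HOCl = 1/(1 + 0.4898) = 0.6712.
Free chlorine required for 1.05 ppm HOCl: 1.05 / 0.6712 = 1.564 ppm.
FC to add: 1.564 − 0.5 = 1.064 mg/L as Cl₂.
Cl₂ equivalent: 1.064 mg/L × 507,190 L = 539.8 g.
Product at 55.8% available Cl: 539.8 / 0.558 = 967.4 g.

967 g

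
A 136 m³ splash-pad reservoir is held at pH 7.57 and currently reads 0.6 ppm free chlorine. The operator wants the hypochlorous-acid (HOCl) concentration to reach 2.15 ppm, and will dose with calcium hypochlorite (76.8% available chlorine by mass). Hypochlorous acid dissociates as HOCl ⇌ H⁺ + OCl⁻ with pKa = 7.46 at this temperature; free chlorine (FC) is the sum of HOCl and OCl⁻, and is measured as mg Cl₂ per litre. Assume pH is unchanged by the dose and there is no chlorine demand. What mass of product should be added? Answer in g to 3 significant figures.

Volume: 136 m³ = 136,000 L.
[OCl⁻]/[HOCl] = 10^(pH − pKa) = 10^(7.57 − 7.46) = 1.288; fraction as HOCl = 1/(1 + 1.288) = 0.437.
Free chlorine required for 2.15 ppm HOCl: 2.15 / 0.437 = 4.92 ppm.
FC to add: 4.92 − 0.6 = 4.32 mg/L as Cl₂.
Cl₂ equivalent: 4.32 mg/L × 136,000 L = 587.5 g.
Product at 76.8% available Cl: 587.5 / 0.768 = 765 g.

765 g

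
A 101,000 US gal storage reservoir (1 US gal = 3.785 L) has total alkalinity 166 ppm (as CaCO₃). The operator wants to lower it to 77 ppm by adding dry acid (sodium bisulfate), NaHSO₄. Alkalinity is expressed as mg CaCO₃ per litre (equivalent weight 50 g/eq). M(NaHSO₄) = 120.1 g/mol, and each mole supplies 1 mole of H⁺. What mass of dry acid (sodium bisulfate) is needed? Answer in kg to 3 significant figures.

Volume: 101,000 US gal × 3.785 L/gal = 382,285 L.
Alkalinity to neutralize: (166 − 77) = 89 mg/L as CaCO₃ × 382,285 L = 34,020 g as CaCO₃.
Equivalents of H⁺ required: 34,020 ÷ 50 g/eq = 680.5 eq = 680.5 mol NaHSO₄.
Mass of NaHSO₄: 680.5 × 120.1 = 81,720 g.

81.7 kg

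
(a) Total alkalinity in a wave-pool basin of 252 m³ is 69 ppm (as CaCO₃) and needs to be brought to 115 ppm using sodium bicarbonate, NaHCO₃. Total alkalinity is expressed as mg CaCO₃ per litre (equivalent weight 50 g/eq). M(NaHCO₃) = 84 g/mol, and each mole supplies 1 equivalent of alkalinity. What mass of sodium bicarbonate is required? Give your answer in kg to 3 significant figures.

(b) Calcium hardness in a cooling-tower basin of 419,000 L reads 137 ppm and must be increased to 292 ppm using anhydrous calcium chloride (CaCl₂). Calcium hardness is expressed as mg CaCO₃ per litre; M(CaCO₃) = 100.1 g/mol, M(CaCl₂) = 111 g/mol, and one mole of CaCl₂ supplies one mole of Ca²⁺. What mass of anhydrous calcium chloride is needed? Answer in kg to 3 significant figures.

(a) Volume: 252 m³ = 252,000 L.
(a) Alkalinity to add: (115 − 69) = 46 mg/L as CaCO₃ × 252,000 L = 11,590 g as CaCO₃.
(a) Equivalents: 11,590 g ÷ 50 g/eq = 231.8 eq.
(a) NaHCO₃ supplies 1 eq per mole → 231.8 mol.
(a) Mass: 231.8 mol × 84 g/mol = 19,470 g.

(b) Hardness to add: (292 − 137) = 155 mg/L as CaCO₃ × 419,000 L = 64,940 g as CaCO₃.
(b) Moles of Ca²⁺ (1 mol Ca²⁺ ≡ 1 mol CaCO₃): 64,940 / 100.1 g/mol = 648.8 mol.
(b) Mass of CaCl₂: 648.8 × 111 = 72,020 g.

(a) 19.5 kg; (b) 72.0 kg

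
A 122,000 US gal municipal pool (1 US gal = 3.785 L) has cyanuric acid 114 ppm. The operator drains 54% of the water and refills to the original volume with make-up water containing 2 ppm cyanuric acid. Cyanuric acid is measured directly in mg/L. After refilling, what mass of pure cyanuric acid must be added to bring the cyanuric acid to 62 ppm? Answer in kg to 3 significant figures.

Volume: 122,000 US gal × 3.785 L/gal = 461,770 L.
After draining 54% and refilling: 114 × 0.46 + 2 × 0.54 = 53.52 ppm.
Deficit to target: 62 − 53.52 = 8.48 mg/L.
Mass: 8.48 mg/L × 461,770 L = 3916 g cyanuric acid.

3.92 kg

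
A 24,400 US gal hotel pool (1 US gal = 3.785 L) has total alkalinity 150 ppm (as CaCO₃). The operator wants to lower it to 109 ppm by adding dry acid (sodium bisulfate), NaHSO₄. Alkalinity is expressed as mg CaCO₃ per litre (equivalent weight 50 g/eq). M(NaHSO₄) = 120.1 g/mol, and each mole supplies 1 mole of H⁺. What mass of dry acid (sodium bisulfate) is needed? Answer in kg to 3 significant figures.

Volume: 24,400 US gal × 3.785 L/gal = 92,354 L.
Alkalinity to neutralize: (150 − 109) = 41 mg/L as CaCO₃ × 92,354 L = 3787 g as CaCO₃.
Equivalents of H⁺ required: 3787 ÷ 50 g/eq = 75.73 eq = 75.73 mol NaHSO₄.
Mass of NaHSO₄: 75.73 × 120.1 = 9095 g.

9.10 kg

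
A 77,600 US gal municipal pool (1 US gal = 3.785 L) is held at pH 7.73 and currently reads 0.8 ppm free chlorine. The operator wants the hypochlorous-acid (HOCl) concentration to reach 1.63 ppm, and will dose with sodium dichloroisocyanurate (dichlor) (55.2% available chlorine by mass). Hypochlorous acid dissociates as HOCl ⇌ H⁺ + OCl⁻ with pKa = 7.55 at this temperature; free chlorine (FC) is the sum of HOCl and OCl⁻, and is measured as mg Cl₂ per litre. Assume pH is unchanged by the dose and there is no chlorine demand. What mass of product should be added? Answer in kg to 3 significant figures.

1.75 kg

Volume: 77,600 US gal × 3.785 L/gal = 293,716 L.
[OCl⁻]/[HOCl] = 10^(pH − pKa) = 10^(7.73 − 7.55) = 1.514; fraction as HOCl = 1/(1 + 1.514) = 0.3978.
Free chlorine required for 1.63 ppm HOCl: 1.63 / 0.3978 = 4.097 ppm.
FC to add: 4.097 − 0.8 = 3.297 mg/L as Cl₂.
Cl₂ equivalent: 3.297 mg/L × 293,716 L = 968.4 g.
Product at 55.2% available Cl: 968.4 / 0.552 = 1754 g.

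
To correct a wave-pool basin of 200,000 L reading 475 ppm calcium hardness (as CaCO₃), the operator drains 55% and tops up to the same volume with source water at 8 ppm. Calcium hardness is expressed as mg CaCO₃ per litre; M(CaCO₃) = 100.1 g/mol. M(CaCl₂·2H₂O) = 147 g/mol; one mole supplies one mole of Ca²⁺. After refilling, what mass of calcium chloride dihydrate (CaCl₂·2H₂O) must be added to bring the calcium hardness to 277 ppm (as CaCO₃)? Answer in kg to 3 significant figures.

17.3 kg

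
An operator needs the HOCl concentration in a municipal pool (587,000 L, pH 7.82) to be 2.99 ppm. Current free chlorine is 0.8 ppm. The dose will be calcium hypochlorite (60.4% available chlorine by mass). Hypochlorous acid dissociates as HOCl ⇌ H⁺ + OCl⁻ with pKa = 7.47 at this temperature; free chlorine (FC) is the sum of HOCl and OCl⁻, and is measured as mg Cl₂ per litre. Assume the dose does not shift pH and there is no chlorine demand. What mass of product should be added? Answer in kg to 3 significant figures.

8.63 kg

[OCl⁻]/[HOCl] = 10^(pH − pKa) = 10^(7.82 − 7.47) = 2.239; fraction as HOCl = 1/(1 + 2.239) = 0.3088.
Free chlorine required for 2.99 ppm HOCl: 2.99 / 0.3088 = 9.684 ppm.
FC to add: 9.684 − 0.8 = 8.884 mg/L as Cl₂.
Cl₂ equivalent: 8.884 mg/L × 587,000 L = 5215 g.
Product at 60.4% available Cl: 5215 / 0.604 = 8634 g.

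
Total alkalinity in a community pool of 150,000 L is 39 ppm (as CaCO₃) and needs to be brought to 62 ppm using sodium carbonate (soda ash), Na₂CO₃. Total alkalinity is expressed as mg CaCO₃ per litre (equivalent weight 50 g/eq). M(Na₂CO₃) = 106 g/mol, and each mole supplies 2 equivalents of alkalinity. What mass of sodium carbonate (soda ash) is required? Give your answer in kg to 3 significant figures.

Alkalinity to add: (62 − 39) = 23 mg/L as CaCO₃ × 150,000 L = 3450 g as CaCO₃.
Equivalents: 3450 g ÷ 50 g/eq = 69 eq.
Each mole of Na₂CO₃ supplies 2 eq, so 69 / 2 = 34.5 mol.
Mass: 34.5 mol × 106 g/mol = 3657 g.

3.66 kg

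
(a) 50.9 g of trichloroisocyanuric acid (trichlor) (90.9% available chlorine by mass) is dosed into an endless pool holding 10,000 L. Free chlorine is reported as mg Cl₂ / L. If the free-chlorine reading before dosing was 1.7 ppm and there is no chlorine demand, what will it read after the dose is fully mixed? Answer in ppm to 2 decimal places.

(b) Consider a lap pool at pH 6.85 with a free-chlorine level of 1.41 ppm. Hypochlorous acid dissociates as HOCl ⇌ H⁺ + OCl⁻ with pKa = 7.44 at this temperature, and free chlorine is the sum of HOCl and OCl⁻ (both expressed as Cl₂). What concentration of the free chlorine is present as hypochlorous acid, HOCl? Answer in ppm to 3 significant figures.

(a) 6.33 ppm; (b) 1.12 ppm

(a) Available chlorine delivered: 50.9 g × 0.909 = 46.27 g as Cl₂.
(a) Concentration rise: 46.27 g / 10,000 L = 4.627 mg/L = 4.63 ppm.
(a) Final FC: 1.7 + 4.63 = 6.33 ppm.

(b) [OCl⁻]/[HOCl] = 10^(pH − pKa) = 10^(6.85 − 7.44) = 10^-0.59 = 0.257.
(b) Fraction as HOCl = 1 / (1 + 0.257) = 0.7955.
(b) HOCl = 0.7955 × 1.41 ppm = 1.122 ppm.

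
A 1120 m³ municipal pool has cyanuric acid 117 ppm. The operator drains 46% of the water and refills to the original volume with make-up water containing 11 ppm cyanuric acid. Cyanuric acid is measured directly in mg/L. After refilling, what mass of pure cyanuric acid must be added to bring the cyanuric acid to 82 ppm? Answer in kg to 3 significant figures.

15.4 kg

Volume: 1120 m³ = 1,120,000 L.
After draining 46% and refilling: 117 × 0.54 + 11 × 0.46 = 68.24 ppm.
Deficit to target: 82 − 68.24 = 13.76 mg/L.
Mass: 13.76 mg/L × 1,120,000 L = 15,410 g cyanuric acid.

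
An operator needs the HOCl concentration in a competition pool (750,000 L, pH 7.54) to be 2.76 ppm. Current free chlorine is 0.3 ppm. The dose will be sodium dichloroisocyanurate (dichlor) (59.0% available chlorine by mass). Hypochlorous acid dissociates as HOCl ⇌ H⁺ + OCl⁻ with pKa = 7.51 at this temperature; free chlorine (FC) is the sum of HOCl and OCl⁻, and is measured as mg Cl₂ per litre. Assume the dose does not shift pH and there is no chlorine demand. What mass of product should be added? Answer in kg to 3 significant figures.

6.89 kg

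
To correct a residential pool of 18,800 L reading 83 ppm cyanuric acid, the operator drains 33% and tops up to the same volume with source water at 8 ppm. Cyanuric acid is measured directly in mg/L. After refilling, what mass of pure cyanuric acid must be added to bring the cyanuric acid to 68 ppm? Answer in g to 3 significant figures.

183 g

After draining 33% and refilling: 83 × 0.67 + 8 × 0.33 = 58.25 ppm.
Deficit to target: 68 − 58.25 = 9.75 mg/L.
Mass: 9.75 mg/L × 18,800 L = 183.3 g cyanuric acid.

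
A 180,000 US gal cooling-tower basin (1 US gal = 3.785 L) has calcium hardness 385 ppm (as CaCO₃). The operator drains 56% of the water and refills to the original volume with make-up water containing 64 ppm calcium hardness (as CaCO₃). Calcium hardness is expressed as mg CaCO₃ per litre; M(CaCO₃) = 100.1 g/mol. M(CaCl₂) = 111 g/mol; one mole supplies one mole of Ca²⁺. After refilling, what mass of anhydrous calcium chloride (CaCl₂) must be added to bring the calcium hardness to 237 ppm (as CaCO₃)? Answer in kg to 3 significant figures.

24.0 kg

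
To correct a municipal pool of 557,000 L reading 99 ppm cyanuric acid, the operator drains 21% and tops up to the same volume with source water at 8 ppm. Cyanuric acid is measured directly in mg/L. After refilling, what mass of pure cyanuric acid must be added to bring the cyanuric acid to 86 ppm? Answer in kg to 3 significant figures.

3.40 kg

After draining 21% and refilling: 99 × 0.79 + 8 × 0.21 = 79.89 ppm.
Deficit to target: 86 − 79.89 = 6.11 mg/L.
Mass: 6.11 mg/L × 557,000 L = 3403 g cyanuric acid.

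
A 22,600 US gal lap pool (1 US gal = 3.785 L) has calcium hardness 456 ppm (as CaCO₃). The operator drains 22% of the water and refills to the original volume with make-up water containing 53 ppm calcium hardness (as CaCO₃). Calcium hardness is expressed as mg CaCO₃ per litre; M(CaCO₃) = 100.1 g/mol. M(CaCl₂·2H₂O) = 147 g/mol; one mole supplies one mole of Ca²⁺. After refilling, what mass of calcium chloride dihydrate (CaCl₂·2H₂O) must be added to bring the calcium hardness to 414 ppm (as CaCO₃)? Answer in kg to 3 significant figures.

Volume: 22,600 US gal × 3.785 L/gal = 85,541 L.
After draining 22% and refilling: 456 × 0.78 + 53 × 0.22 = 367.34 ppm.
Deficit to target: 414 − 367.34 = 46.66 mg/L.
As CaCO₃: 46.66 mg/L × 85,541 L = 3991 g; ÷ 100.1 = 39.87 mol Ca²⁺.
Mass: 39.87 × 147 = 5861 g.

5.86 kg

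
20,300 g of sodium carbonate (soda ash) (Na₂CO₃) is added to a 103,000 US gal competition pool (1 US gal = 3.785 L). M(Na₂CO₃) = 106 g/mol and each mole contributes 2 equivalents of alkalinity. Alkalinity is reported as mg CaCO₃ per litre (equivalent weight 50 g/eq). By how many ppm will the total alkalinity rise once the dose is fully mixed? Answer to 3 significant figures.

49.1 ppm

Volume: 103,000 US gal × 3.785 L/gal = 389,855 L.
Moles of Na₂CO₃: 20,300 g ÷ 106 g/mol = 191.5 mol → 383 eq of alkalinity.
As CaCO₃: 383 eq × 50 g/eq = 19,150 g.
Rise: 19,150 g / 389,855 L × 1000 = 49.12 mg/L.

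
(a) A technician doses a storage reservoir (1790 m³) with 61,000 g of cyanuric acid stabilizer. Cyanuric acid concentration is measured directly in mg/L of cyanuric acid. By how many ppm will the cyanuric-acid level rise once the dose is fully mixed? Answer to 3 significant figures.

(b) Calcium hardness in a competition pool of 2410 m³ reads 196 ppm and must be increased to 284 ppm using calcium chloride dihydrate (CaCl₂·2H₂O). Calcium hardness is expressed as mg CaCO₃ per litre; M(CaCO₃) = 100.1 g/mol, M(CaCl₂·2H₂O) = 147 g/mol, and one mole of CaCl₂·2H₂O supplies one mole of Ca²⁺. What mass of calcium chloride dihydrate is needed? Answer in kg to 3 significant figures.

(a) Volume: 1790 m³ = 1,790,000 L.
(a) Rise: 61,000 g / 1,790,000 L × 1000 = 34.08 mg/L.

(b) Volume: 2410 m³ = 2,410,000 L.
(b) Hardness to add: (284 − 196) = 88 mg/L as CaCO₃ × 2,410,000 L = 212,100 g as CaCO₃.
(b) Moles of Ca²⁺ (1 mol Ca²⁺ ≡ 1 mol CaCO₃): 212,100 / 100.1 g/mol = 2119 mol.
(b) Mass of CaCl₂·2H₂O: 2119 × 147 = 311,400 g.

(a) 34.1 ppm; (b) 311 kg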